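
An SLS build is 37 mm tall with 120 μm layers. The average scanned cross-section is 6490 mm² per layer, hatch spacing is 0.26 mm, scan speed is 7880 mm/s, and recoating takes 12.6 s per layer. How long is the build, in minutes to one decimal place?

81.2 minutes

Number of layers: 37 / 0.12 → 309 (rounded up).
Hatch length per layer: 6490 / 0.26 → 24961.5 mm.
Laser time per layer: 24961.5 / 7880 → 3.1677 s.
Time per layer = 3.1677 + 12.6, so 15.7677 s.
309 layers × 15.7677 s/layer = 4872.2193 s, i.e. 81.2 minutes.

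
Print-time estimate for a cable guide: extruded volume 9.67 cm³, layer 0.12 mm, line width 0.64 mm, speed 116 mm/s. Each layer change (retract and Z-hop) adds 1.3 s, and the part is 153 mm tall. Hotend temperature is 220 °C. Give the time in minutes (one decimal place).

45.7 minutes

Line area = 0.12 × 0.64, so 0.0768 mm².
Path length: 9670 mm³ / 0.0768 mm² → 125911.5 mm.
Extrusion time = 125911.5 / 116, so 1085.4 s.
Number of layers: 153 / 0.12 → 1275 (rounded up).
Non-print overhead = 1275 × 1.3 = 1657.5 s.
Total = 1085.4 + 1657.5 = 2742.9 s = 45.7 minutes.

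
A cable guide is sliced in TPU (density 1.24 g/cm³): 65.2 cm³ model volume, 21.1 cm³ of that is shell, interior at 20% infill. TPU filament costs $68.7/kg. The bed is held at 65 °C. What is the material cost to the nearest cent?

$2.55

Infill region: 65.2 − 21.1 → 44.1 cm³.
Infill deposited = 0.20 × 44.1 = 8.82 cm³.
Total extruded = 21.1 + 8.82, so 29.92 cm³.
Mass = 29.92 × 1.24 = 37.1008 g.
At $68.7/kg: 37.1008/1000 × 68.7 = $2.55.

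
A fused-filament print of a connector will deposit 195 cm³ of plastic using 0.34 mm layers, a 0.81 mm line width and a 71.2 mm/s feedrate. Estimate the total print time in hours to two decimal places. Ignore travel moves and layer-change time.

Extrusion cross-section = 0.34 × 0.81 = 0.2754 mm².
Path length: 195000 mm³ / 0.2754 mm² → 708061 mm.
Print-move time = 708061 / 71.2 = 9944.7 s.
9944.7 s = 2.76 hours.

2.76 hours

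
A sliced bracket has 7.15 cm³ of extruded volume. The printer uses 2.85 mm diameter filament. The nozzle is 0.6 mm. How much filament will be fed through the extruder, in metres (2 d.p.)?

1.12 m

Filament cross-section = π × (2.85/2)² = 6.3794 mm².
L = 7150 mm³ / 6.3794 mm² = 1120.8 mm, i.e. 1.12 m.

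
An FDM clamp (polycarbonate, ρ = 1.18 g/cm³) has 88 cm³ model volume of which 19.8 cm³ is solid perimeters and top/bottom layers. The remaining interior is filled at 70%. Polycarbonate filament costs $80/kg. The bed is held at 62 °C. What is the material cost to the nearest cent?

$6.38

Volume inside the shell = 88 − 19.8, so 68.2 cm³.
Infill deposited: 0.70 × 68.2 → 47.74 cm³.
Total printed volume = 19.8 + 47.74 = 67.54 cm³.
Mass = 67.54 × 1.18, so 79.6972 g.
At $80/kg: 79.6972/1000 × 80 = $6.38.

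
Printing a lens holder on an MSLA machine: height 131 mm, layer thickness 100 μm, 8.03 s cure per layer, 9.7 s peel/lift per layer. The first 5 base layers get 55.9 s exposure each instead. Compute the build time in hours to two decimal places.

6.52 hours

Number of layers: 131 / 0.1 → 1310 (rounded up).
Burn-in layers: 5 × (55.9 + 9.7) → 328 s.
Remaining layers: 1305 × (8.03 + 9.7) → 23137.65 s.
Total = 328 + 23137.65 = 23465.65 s = 6.52 hours.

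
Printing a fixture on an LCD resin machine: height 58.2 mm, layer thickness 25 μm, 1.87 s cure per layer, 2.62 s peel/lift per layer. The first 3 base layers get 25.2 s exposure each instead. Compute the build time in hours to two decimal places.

2.92 hours

Number of layers: 58.2 / 0.025 → 2328 (rounded up).
Bottom layers = 3 × (25.2 + 2.62) = 83.46 s.
Normal layers = 2325 × (1.87 + 2.62), so 10439.25 s.
Sum: 83.46 + 10439.25 = 10522.71 s → 2.92 hours.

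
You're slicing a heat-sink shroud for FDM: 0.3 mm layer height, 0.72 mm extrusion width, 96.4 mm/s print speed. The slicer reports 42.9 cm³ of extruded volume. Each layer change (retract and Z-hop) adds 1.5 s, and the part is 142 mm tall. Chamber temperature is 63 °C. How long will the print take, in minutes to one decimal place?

46.2 minutes

Bead cross-section: 0.3 × 0.72 → 0.216 mm².
Path length: 42900 mm³ / 0.216 mm² → 198611.1 mm.
Time extruding: 198611.1 / 96.4 → 2060.3 s.
Number of layers: 142 / 0.3 → 474 (rounded up).
Z-hop total = 474 × 1.5, so 711 s.
Total = 2060.3 + 711 = 2771.3 s = 46.2 minutes.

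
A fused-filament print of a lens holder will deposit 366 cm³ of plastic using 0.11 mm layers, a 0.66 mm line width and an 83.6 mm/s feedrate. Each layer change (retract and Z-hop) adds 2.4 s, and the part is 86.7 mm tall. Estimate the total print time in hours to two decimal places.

17.28 hours

Bead cross-section = 0.11 × 0.66, so 0.0726 mm².
Total extruded path = 366000/0.0726 = 5041322.3 mm.
Print-move time: 5041322.3 / 83.6 → 60302.9 s.
Number of layers: 86.7 / 0.11 → 789 (rounded up).
Layer-change overhead = 789 × 2.4, so 1893.6 s.
Total = 60302.9 + 1893.6 = 62196.5 s = 17.28 hours.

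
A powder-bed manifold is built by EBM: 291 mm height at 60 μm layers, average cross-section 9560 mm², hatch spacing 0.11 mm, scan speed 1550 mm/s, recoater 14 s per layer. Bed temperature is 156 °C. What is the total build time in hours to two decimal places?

Layers = ⌈291/0.06⌉ = 4850.
Per-layer scan distance: 9560 / 0.11 → 86909.1 mm.
Beam time per layer: 86909.1 / 1550 → 56.0704 s.
Per-layer time = 56.0704 + 14 = 70.0704 s.
Build time = 4850 × 70.0704 = 339841.44 s = 94.40 hours.

94.40 hours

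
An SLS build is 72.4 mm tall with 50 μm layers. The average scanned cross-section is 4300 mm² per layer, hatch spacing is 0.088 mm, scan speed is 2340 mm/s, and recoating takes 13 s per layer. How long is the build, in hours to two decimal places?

Layer count = ceil(72.4 / 0.05) = 1448.
Hatch length per layer: 4300 / 0.088 → 48863.6 mm.
Per-layer scan time: 48863.6 / 2340 → 20.8819 s.
Per-layer time = 20.8819 + 13 = 33.8819 s.
Build time = 1448 × 33.8819 = 49060.9912 s = 13.63 hours.

13.63 hours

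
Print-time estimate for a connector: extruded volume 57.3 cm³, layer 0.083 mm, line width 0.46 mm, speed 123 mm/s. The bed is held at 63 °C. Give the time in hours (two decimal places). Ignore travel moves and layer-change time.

3.39 hours

Extrusion cross-section = 0.083 × 0.46, so 0.03818 mm².
Path length: 57300 mm³ / 0.03818 mm² → 1500785.8 mm.
Print-move time = 1500785.8 / 123 = 12201.5 s.
That's 12201.5 s → 3.39 hours.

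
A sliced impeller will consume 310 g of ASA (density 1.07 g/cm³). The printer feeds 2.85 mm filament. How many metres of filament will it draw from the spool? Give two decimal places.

Extruded volume: 310/1.07 = 289.7196 cm³ (289719.6 mm³).
Cross-section of 2.85 mm filament: π·(2.85/2)² = 6.3794 mm².
L = V/A = 289719.6/6.3794 = 45414.87 mm → 45.41 m.

45.41 m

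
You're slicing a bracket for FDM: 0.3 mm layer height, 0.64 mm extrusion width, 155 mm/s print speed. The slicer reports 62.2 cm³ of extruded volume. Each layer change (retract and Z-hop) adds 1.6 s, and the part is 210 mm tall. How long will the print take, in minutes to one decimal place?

53.5 minutes

Line area = 0.3 × 0.64 = 0.192 mm².
Toolpath length = 62.2 cm³ / 0.192 mm² = 62200 / 0.192 = 323958.3 mm.
Time extruding = 323958.3 / 155 = 2090.1 s.
Layer count = ceil(210 / 0.3) = 700.
Non-print overhead = 700 × 1.6 = 1120 s.
Altogether 2090.1 + 1120 = 3210.1 s, i.e. 53.5 minutes.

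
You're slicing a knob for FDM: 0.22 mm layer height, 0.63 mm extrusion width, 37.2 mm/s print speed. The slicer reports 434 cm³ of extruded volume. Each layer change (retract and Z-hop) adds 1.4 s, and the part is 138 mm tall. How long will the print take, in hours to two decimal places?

Line area = 0.22 × 0.63 = 0.1386 mm².
Path length: 434000 mm³ / 0.1386 mm² → 3131313.1 mm.
Extrusion time = 3131313.1 / 37.2, so 84175.1 s.
Number of layers: 138 / 0.22 → 628 (rounded up).
Non-print overhead = 628 × 1.4, so 879.2 s.
Total = 84175.1 + 879.2 = 85054.3 s = 23.63 hours.

23.63 hours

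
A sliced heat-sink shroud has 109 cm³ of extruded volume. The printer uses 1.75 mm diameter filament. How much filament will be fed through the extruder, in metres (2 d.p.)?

Cross-section of 1.75 mm filament: π·(1.75/2)² = 2.4053 mm².
Length = 109 cm³ / 2.4053 mm² = 109000 / 2.4053 = 45316.59 mm = 45.32 m.

45.32 m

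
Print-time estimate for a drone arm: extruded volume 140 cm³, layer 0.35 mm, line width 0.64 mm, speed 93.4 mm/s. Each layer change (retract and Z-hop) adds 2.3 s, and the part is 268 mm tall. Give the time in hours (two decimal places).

Line area: 0.35 × 0.64 → 0.224 mm².
Total extruded path = 140000/0.224 = 625000 mm.
Extrusion time = 625000 / 93.4 = 6691.6 s.
Number of layers: 268 / 0.35 → 766 (rounded up).
Non-print overhead = 766 × 2.3, so 1761.8 s.
Altogether 6691.6 + 1761.8 = 8453.4 s, i.e. 2.35 hours.

2.35 hours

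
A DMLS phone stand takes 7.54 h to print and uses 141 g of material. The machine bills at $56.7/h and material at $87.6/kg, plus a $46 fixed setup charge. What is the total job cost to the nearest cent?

Machine cost = 56.7 × 7.54, so $427.518.
Feedstock cost = 87.6 × 141/1000, so $12.3516.
Adding setup: 427.518 + 12.3516 + 46 → 485.8696 ≈ $485.87.

$485.87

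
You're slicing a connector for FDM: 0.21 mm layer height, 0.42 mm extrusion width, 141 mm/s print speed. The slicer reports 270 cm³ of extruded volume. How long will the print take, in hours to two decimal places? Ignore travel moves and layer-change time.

6.03 hours

Bead cross-section = 0.21 × 0.42, so 0.0882 mm².
Total extruded path = 270000/0.0882 = 3061224.5 mm.
Extrusion time: 3061224.5 / 141 → 21710.8 s.
That's 21710.8 s → 6.03 hours.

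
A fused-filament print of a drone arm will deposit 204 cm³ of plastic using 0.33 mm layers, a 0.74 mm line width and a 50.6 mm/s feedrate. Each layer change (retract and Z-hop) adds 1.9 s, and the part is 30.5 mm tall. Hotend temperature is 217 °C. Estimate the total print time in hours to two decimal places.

Line area = 0.33 × 0.74 = 0.2442 mm².
Toolpath length = 204 cm³ / 0.2442 mm² = 204000 / 0.2442 = 835380.8 mm.
Extrusion time: 835380.8 / 50.6 → 16509.5 s.
Layers = ⌈30.5/0.33⌉ = 93.
Layer-change overhead = 93 × 1.9, so 176.7 s.
Altogether 16509.5 + 176.7 = 16686.2 s, i.e. 4.64 hours.

4.64 hours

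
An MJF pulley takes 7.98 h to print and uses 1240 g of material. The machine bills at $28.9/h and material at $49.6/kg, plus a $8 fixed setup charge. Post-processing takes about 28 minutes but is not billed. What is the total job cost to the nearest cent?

Machine-time cost: 28.9 × 7.98 → $230.622.
Material charge = 49.6 × 1240/1000 = $61.504.
Total = 230.622 + 61.504 + 8 = 300.126 ≈ $300.13.

$300.13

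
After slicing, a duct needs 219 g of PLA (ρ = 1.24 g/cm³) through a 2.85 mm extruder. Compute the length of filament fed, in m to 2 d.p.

Extruded volume: 219/1.24 = 176.6129 cm³ (176612.9 mm³).
A = π r² = π × 1.425² = 6.3794 mm².
Length = 176612.9 / 6.3794 = 27684.88 mm = 27.68 m.

27.68 m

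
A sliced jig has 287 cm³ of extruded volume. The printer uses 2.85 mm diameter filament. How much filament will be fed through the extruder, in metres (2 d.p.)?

A = π r² = π × 1.425² = 6.3794 mm².
Length = 287 cm³ / 6.3794 mm² = 287000 / 6.3794 = 44988.56 mm = 44.99 m.

44.99 m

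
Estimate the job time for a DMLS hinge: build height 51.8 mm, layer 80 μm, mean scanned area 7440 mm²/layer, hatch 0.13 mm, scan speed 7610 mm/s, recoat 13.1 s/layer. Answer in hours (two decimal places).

3.71 hours

Layers = ⌈51.8/0.08⌉ = 648.
Scan path per layer = 7440 / 0.13, so 57230.8 mm.
Laser time per layer: 57230.8 / 7610 → 7.5205 s.
Layer cycle: 7.5205 + 13.1 → 20.6205 s.
Total: 648 × 20.6205 s = 13362.084 s → 3.71 hours.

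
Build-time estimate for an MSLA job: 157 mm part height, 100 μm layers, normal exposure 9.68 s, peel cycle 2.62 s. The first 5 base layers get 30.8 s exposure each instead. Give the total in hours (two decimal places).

Layer count = ceil(157 / 0.1) = 1570.
Bottom layers = 5 × (30.8 + 2.62), so 167.1 s.
Regular layers: 1565 × (9.68 + 2.62) → 19249.5 s.
Total = 167.1 + 19249.5 = 19416.6 s = 5.39 hours.

5.39 hours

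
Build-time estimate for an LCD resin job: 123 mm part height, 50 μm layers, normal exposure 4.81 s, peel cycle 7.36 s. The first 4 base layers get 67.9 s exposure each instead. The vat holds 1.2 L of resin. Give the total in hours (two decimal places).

8.39 hours

Layer count = ceil(123 / 0.05) = 2460.
Base layers = 4 × (67.9 + 7.36) = 301.04 s.
Normal layers = 2456 × (4.81 + 7.36), so 29889.52 s.
Total = 301.04 + 29889.52 = 30190.56 s = 8.39 hours.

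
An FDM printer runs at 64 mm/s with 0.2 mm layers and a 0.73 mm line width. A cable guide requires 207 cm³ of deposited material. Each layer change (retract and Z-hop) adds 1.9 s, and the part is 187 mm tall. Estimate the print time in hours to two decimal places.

Line area = 0.2 × 0.73, so 0.146 mm².
Total extruded path = 207000/0.146 = 1417808.2 mm.
Print-move time: 1417808.2 / 64 → 22153.3 s.
Layers = ⌈187/0.2⌉ = 935.
Z-hop total = 935 × 1.9, so 1776.5 s.
Altogether 22153.3 + 1776.5 = 23929.8 s, i.e. 6.65 hours.

6.65 hours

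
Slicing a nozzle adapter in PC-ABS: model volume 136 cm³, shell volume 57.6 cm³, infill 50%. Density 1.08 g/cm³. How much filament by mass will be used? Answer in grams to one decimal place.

Interior volume: 136 − 57.6 → 78.4 cm³.
Infill volume: 0.50 × 78.4 → 39.2 cm³.
Deposited volume = 57.6 + 39.2, so 96.8 cm³.
Mass = 96.8 × 1.08 = 104.544 g.

104.5 g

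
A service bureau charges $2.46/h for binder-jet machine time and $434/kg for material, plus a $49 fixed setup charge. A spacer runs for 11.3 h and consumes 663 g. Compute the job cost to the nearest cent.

Machine cost = 2.46 × 11.3 = $27.798.
Material charge = 434 × 663/1000 = $287.742.
Total = 27.798 + 287.742 + 49 = $364.54.

$364.54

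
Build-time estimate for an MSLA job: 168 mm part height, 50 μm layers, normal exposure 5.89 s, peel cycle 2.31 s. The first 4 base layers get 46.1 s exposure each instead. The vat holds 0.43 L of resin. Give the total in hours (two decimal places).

Layers = ⌈168/0.05⌉ = 3360.
Burn-in layers = 4 × (46.1 + 2.31) = 193.64 s.
Regular layers = 3356 × (5.89 + 2.31) = 27519.2 s.
Total = 193.64 + 27519.2 = 27712.84 s = 7.70 hours.

7.70 hours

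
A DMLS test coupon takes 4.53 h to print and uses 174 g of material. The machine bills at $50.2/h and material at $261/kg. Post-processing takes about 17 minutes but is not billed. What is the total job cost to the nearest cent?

Machine-time cost = 50.2 × 4.53, so $227.406.
Feedstock cost = 261 × 174/1000, so $45.414.
Total = 227.406 + 45.414 = $272.82.

$272.82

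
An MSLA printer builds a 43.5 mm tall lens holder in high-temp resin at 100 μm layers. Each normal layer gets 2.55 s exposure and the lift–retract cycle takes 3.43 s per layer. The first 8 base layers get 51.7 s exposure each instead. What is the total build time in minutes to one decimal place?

Layers = ⌈43.5/0.1⌉ = 435.
Burn-in layers = 8 × (51.7 + 3.43), so 441.04 s.
Normal layers = 427 × (2.55 + 3.43), so 2553.46 s.
Total = 441.04 + 2553.46 = 2994.5 s = 49.9 minutes.

49.9 minutes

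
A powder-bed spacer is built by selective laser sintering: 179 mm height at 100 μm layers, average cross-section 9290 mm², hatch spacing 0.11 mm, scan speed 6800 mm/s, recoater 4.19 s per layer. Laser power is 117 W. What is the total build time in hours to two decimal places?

Number of layers: 179 / 0.1 → 1790 (rounded up).
Scan path per layer: 9290 / 0.11 → 84454.5 mm.
Per-layer scan time = 84454.5 / 6800, so 12.4198 s.
Time per layer = 12.4198 + 4.19, so 16.6098 s.
Build time = 1790 × 16.6098 = 29731.542 s = 8.26 hours.

8.26 hours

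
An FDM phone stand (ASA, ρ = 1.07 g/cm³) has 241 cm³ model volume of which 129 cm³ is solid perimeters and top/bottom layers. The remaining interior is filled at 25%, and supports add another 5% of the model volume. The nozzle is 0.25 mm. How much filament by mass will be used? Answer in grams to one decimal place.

Infill region = 241 − 129, so 112 cm³.
Infill deposited = 0.25 × 112 = 28 cm³.
Support = 0.05 × 241 = 12.05 cm³.
Deposited volume = 129 + 28 + 12.05, so 169.05 cm³.
Mass: 169.05 × 1.07 → 180.8835 g.

180.9 g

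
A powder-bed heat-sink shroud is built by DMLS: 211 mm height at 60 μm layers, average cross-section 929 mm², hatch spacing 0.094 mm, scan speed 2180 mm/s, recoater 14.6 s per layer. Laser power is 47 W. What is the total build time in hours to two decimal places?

18.69 hours

Layers = ⌈211/0.06⌉ = 3517.
Hatch length per layer = 929 / 0.094, so 9883 mm.
Laser time per layer = 9883 / 2180 = 4.5335 s.
Layer cycle = 4.5335 + 14.6 = 19.1335 s.
Build time = 3517 × 19.1335 = 67292.5195 s = 18.69 hours.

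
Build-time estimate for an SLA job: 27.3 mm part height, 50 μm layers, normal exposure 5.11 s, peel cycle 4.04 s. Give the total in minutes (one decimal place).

83.3 minutes

Number of layers: 27.3 / 0.05 → 546 (rounded up).
Per-layer time: 5.11 + 4.04 → 9.15 s.
Build time: 546 × 9.15 s = 4995.9 s, i.e. 83.3 minutes.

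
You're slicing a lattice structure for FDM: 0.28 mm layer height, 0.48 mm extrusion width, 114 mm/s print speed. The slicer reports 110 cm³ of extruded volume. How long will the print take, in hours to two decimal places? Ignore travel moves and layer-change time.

1.99 hours

Line area: 0.28 × 0.48 → 0.1344 mm².
Total extruded path = 110000/0.1344 = 818452.4 mm.
Print-move time: 818452.4 / 114 → 7179.4 s.
That's 7179.4 s → 1.99 hours.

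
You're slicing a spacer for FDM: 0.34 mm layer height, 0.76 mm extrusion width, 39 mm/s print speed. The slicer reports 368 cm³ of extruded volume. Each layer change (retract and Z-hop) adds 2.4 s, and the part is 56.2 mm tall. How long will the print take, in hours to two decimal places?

10.25 hours

Extrusion cross-section = 0.34 × 0.76 = 0.2584 mm².
Path length: 368000 mm³ / 0.2584 mm² → 1424148.6 mm.
Time extruding = 1424148.6 / 39 = 36516.6 s.
Number of layers: 56.2 / 0.34 → 166 (rounded up).
Z-hop total: 166 × 2.4 → 398.4 s.
Total = 36516.6 + 398.4 = 36915 s = 10.25 hours.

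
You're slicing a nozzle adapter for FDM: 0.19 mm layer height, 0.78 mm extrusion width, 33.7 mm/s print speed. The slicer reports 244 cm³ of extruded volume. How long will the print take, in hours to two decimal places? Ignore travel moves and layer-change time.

Extrusion cross-section = 0.19 × 0.78, so 0.1482 mm².
Total extruded path = 244000/0.1482 = 1646423.8 mm.
Time extruding = 1646423.8 / 33.7, so 48855.3 s.
In the requested units: 48855.3 s = 13.57 hours.

13.57 hours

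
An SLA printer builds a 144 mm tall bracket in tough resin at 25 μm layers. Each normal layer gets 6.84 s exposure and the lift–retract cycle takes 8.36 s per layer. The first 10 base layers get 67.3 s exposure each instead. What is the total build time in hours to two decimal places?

24.49 hours

Layer count = ceil(144 / 0.025) = 5760.
Base layers = 10 × (67.3 + 8.36), so 756.6 s.
Normal layers: 5750 × (6.84 + 8.36) → 87400 s.
Sum: 756.6 + 87400 = 88156.6 s → 24.49 hours.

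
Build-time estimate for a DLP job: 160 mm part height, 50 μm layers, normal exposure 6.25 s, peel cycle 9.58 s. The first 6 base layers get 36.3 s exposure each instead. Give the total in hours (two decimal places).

Number of layers: 160 / 0.05 → 3200 (rounded up).
Bottom layers: 6 × (36.3 + 9.58) → 275.28 s.
Regular layers = 3194 × (6.25 + 9.58), so 50561.02 s.
Total = 275.28 + 50561.02 = 50836.3 s = 14.12 hours.

14.12 hours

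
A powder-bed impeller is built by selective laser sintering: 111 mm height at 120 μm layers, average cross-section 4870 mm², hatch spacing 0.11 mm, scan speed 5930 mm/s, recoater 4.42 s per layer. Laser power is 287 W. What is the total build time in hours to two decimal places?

Number of layers: 111 / 0.12 → 925 (rounded up).
Scan path per layer = 4870 / 0.11, so 44272.7 mm.
Scan time per layer = 44272.7 / 5930 = 7.4659 s.
Per-layer time = 7.4659 + 4.42, so 11.8859 s.
Build time = 925 × 11.8859 = 10994.4575 s = 3.05 hours.

3.05 hours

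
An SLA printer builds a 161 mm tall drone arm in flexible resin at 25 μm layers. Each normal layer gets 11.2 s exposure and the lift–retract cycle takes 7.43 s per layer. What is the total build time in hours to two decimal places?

Layer count = ceil(161 / 0.025) = 6440.
Cycle time: 11.2 + 7.43 → 18.63 s.
Total = 6440 × 18.63 = 119977.2 s = 33.33 hours.

33.33 hours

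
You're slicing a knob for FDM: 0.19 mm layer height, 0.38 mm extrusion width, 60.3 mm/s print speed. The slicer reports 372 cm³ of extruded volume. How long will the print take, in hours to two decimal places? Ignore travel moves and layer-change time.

23.73 hours

Line area: 0.19 × 0.38 → 0.0722 mm².
Total extruded path = 372000/0.0722 = 5152354.6 mm.
Print-move time: 5152354.6 / 60.3 → 85445.3 s.
That's 85445.3 s → 23.73 hours.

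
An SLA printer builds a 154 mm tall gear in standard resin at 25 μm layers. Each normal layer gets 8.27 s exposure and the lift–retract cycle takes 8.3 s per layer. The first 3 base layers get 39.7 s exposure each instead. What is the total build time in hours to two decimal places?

28.38 hours

Layers = ⌈154/0.025⌉ = 6160.
Bottom layers: 3 × (39.7 + 8.3) → 144 s.
Normal layers = 6157 × (8.27 + 8.3), so 102021.49 s.
Sum: 144 + 102021.49 = 102165.49 s → 28.38 hours.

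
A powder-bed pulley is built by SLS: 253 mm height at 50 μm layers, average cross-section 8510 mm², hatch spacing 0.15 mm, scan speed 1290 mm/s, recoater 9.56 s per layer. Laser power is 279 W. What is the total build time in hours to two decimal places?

Number of layers: 253 / 0.05 → 5060 (rounded up).
Per-layer scan distance: 8510 / 0.15 → 56733.3 mm.
Laser time per layer = 56733.3 / 1290 = 43.9793 s.
Time per layer = 43.9793 + 9.56 = 53.5393 s.
Build time = 5060 × 53.5393 = 270908.858 s = 75.25 hours.

75.25 hours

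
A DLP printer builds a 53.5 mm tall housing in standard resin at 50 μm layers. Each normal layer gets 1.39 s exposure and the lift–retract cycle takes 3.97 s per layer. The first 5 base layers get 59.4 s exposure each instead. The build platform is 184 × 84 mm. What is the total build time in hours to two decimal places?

Number of layers: 53.5 / 0.05 → 1070 (rounded up).
Base layers: 5 × (59.4 + 3.97) → 316.85 s.
Normal layers: 1065 × (1.39 + 3.97) → 5708.4 s.
Total = 316.85 + 5708.4 = 6025.25 s = 1.67 hours.

1.67 hours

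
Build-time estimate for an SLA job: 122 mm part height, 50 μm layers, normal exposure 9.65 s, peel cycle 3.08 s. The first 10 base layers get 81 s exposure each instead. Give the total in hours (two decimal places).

Number of layers: 122 / 0.05 → 2440 (rounded up).
Bottom layers: 10 × (81 + 3.08) → 840.8 s.
Regular layers: 2430 × (9.65 + 3.08) → 30933.9 s.
Sum: 840.8 + 30933.9 = 31774.7 s → 8.83 hours.

8.83 hours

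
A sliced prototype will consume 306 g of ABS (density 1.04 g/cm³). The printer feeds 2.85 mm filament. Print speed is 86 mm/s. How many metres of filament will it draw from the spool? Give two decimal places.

Extruded volume: 306/1.04 = 294.2308 cm³ (294230.8 mm³).
A = π r² = π × 1.425² = 6.3794 mm².
Length = 294230.8 / 6.3794 = 46122.02 mm = 46.12 m.

46.12 m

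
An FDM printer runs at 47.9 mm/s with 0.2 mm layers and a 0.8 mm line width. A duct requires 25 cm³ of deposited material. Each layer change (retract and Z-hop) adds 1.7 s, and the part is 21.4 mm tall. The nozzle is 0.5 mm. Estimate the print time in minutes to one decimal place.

Bead cross-section = 0.2 × 0.8, so 0.16 mm².
Toolpath length = 25 cm³ / 0.16 mm² = 25000 / 0.16 = 156250 mm.
Extrusion time = 156250 / 47.9, so 3262 s.
Number of layers: 21.4 / 0.2 → 107 (rounded up).
Non-print overhead: 107 × 1.7 → 181.9 s.
Altogether 3262 + 181.9 = 3443.9 s, i.e. 57.4 minutes.

57.4 minutes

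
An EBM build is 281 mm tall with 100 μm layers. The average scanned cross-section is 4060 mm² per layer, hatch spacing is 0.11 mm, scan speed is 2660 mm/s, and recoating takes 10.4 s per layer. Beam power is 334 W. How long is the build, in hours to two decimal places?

18.95 hours

Number of layers: 281 / 0.1 → 2810 (rounded up).
Scan path per layer: 4060 / 0.11 → 36909.1 mm.
Beam time per layer = 36909.1 / 2660 = 13.8756 s.
Layer cycle: 13.8756 + 10.4 → 24.2756 s.
2810 layers × 24.2756 s/layer = 68214.436 s, i.e. 18.95 hours.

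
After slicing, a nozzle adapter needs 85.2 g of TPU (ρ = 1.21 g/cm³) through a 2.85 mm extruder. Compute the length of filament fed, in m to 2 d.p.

Volume = 85.2 g / 1.21 g·cm⁻³ = 70.4132 cm³ = 70413.2 mm³.
Filament cross-section = π × (2.85/2)² = 6.3794 mm².
Length = 70413.2 / 6.3794 = 11037.59 mm = 11.04 m.

11.04 m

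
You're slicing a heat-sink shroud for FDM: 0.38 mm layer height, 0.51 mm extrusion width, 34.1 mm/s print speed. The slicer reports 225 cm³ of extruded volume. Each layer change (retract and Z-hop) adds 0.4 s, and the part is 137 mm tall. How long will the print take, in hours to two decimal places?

Line area = 0.38 × 0.51 = 0.1938 mm².
Path length: 225000 mm³ / 0.1938 mm² → 1160990.7 mm.
Extrusion time: 1160990.7 / 34.1 → 34046.6 s.
Number of layers: 137 / 0.38 → 361 (rounded up).
Layer-change overhead: 361 × 0.4 → 144.4 s.
Altogether 34046.6 + 144.4 = 34191 s, i.e. 9.50 hours.

9.50 hours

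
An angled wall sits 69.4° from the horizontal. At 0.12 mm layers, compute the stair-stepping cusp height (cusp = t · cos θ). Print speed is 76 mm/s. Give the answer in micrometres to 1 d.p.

42.2 μm

h_c = t·cos θ = 0.12 × 0.3518 = 0.042216 mm (42.2 μm).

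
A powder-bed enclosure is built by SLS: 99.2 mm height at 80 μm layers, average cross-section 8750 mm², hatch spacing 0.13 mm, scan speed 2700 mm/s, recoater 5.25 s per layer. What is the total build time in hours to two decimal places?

Layers = ⌈99.2/0.08⌉ = 1240.
Scan path per layer: 8750 / 0.13 → 67307.7 mm.
Per-layer scan time: 67307.7 / 2700 → 24.9288 s.
Time per layer = 24.9288 + 5.25, so 30.1788 s.
Build time = 1240 × 30.1788 = 37421.712 s = 10.39 hours.

10.39 hours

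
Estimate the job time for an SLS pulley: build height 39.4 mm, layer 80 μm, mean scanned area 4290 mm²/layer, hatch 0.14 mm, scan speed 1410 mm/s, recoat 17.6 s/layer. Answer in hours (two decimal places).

Layers = ⌈39.4/0.08⌉ = 493.
Scan path per layer: 4290 / 0.14 → 30642.9 mm.
Laser time per layer = 30642.9 / 1410, so 21.7326 s.
Layer cycle = 21.7326 + 17.6 = 39.3326 s.
493 layers × 39.3326 s/layer = 19390.9718 s, i.e. 5.39 hours.

5.39 hours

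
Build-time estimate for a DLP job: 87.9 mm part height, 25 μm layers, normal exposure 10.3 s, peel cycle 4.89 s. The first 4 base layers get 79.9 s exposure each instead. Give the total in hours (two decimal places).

Layer count = ceil(87.9 / 0.025) = 3516.
Bottom layers = 4 × (79.9 + 4.89), so 339.16 s.
Remaining layers = 3512 × (10.3 + 4.89), so 53347.28 s.
Total = 339.16 + 53347.28 = 53686.44 s = 14.91 hours.

14.91 hours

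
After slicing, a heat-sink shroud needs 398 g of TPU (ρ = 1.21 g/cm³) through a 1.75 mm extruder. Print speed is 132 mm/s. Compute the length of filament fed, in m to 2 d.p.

136.75 m

Volume = 398 g / 1.21 g·cm⁻³ = 328.9256 cm³ = 328925.6 mm³.
A = π r² = π × 0.875² = 2.4053 mm².
Length = 328925.6 / 2.4053 = 136750.34 mm = 136.75 m.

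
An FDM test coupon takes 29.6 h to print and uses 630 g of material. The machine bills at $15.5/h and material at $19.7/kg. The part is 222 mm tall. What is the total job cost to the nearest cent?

Machine cost = 15.5 × 29.6, so $458.80.
Feedstock cost = 19.7 × 630/1000, so $12.411.
Job cost: 458.80 + 12.411 = 471.211 ≈ $471.21.

$471.21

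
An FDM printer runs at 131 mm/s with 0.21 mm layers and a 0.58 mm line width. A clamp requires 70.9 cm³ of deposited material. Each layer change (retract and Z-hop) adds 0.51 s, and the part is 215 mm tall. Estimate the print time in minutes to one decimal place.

82.8 minutes

Bead cross-section: 0.21 × 0.58 → 0.1218 mm².
Toolpath length = 70.9 cm³ / 0.1218 mm² = 70900 / 0.1218 = 582101.8 mm.
Print-move time: 582101.8 / 131 → 4443.5 s.
Layers = ⌈215/0.21⌉ = 1024.
Z-hop total = 1024 × 0.51 = 522.24 s.
Altogether 4443.5 + 522.24 = 4965.74 s, i.e. 82.8 minutes.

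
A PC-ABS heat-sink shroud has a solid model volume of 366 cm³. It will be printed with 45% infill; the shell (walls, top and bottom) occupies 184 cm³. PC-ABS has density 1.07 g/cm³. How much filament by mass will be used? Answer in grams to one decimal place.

Volume inside the shell = 366 − 184 = 182 cm³.
Infill volume: 0.45 × 182 → 81.9 cm³.
Total extruded = 184 + 81.9, so 265.9 cm³.
Mass: 265.9 × 1.07 → 284.513 g.

284.5 g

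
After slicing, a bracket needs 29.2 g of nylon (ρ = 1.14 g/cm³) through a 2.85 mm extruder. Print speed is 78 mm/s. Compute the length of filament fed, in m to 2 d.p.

4.02 m

Volume = 29.2 g / 1.14 g·cm⁻³ = 25.614 cm³ = 25614 mm³.
Filament cross-section = π × (2.85/2)² = 6.3794 mm².
Length = 25614 / 6.3794 = 4015.11 mm = 4.02 m.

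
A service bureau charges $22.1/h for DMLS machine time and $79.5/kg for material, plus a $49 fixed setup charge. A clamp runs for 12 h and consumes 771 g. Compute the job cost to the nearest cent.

$375.49

Machine-time cost = 22.1 × 12, so $265.20.
Feedstock cost = 79.5 × 771/1000, so $61.2945.
Total = 265.20 + 61.2945 + 49 = 375.4945 ≈ $375.49.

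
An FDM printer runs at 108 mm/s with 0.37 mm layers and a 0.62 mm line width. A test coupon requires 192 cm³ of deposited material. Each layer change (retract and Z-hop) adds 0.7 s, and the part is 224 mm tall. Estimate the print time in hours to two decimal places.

Line area: 0.37 × 0.62 → 0.2294 mm².
Path length: 192000 mm³ / 0.2294 mm² → 836966 mm.
Time extruding = 836966 / 108, so 7749.7 s.
Layer count = ceil(224 / 0.37) = 606.
Non-print overhead = 606 × 0.7 = 424.2 s.
Total = 7749.7 + 424.2 = 8173.9 s = 2.27 hours.

2.27 hours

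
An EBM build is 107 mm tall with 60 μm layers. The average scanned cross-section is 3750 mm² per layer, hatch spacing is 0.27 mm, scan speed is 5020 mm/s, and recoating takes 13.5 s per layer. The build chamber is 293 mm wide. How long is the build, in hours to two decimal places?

Layers = ⌈107/0.06⌉ = 1784.
Scan path per layer: 3750 / 0.27 → 13888.9 mm.
Per-layer scan time = 13888.9 / 5020, so 2.7667 s.
Layer cycle = 2.7667 + 13.5 = 16.2667 s.
Build time = 1784 × 16.2667 = 29019.7928 s = 8.06 hours.

8.06 hours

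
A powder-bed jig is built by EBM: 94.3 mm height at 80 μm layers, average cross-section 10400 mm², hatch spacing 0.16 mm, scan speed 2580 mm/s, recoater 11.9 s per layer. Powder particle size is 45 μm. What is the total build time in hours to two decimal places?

Layer count = ceil(94.3 / 0.08) = 1179.
Scan path per layer: 10400 / 0.16 → 65000 mm.
Scan time per layer: 65000 / 2580 → 25.1938 s.
Time per layer: 25.1938 + 11.9 → 37.0938 s.
Build time = 1179 × 37.0938 = 43733.5902 s = 12.15 hours.

12.15 hours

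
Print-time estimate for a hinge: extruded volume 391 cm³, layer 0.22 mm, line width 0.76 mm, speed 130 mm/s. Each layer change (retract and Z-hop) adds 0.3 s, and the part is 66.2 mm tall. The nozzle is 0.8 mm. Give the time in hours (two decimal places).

Extrusion cross-section = 0.22 × 0.76 = 0.1672 mm².
Toolpath length = 391 cm³ / 0.1672 mm² = 391000 / 0.1672 = 2338516.7 mm.
Print-move time = 2338516.7 / 130 = 17988.6 s.
Number of layers: 66.2 / 0.22 → 301 (rounded up).
Layer-change overhead = 301 × 0.3, so 90.3 s.
Altogether 17988.6 + 90.3 = 18078.9 s, i.e. 5.02 hours.

5.02 hours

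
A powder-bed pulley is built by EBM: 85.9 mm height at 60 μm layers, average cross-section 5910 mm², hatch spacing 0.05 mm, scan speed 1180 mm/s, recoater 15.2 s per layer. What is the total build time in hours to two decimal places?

45.89 hours

Layers = ⌈85.9/0.06⌉ = 1432.
Hatch length per layer = 5910 / 0.05, so 118200 mm.
Beam time per layer = 118200 / 1180 = 100.1695 s.
Per-layer time: 100.1695 + 15.2 → 115.3695 s.
Total: 1432 × 115.3695 s = 165209.124 s → 45.89 hours.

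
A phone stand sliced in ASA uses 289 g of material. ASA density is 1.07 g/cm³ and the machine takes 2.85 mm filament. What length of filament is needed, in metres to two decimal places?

42.34 m

Extruded volume: 289/1.07 = 270.0935 cm³ (270093.5 mm³).
Cross-section of 2.85 mm filament: π·(2.85/2)² = 6.3794 mm².
Length = 270093.5 / 6.3794 = 42338.39 mm = 42.34 m.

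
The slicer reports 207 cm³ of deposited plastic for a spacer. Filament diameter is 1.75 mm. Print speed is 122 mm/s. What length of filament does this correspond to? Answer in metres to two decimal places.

Cross-section of 1.75 mm filament: π·(1.75/2)² = 2.4053 mm².
Length = 207 cm³ / 2.4053 mm² = 207000 / 2.4053 = 86059.95 mm = 86.06 m.

86.06 m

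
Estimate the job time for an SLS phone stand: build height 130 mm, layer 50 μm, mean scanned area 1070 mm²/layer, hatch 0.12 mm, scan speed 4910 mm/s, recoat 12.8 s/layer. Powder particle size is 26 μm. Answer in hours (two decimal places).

10.56 hours

Layers = ⌈130/0.05⌉ = 2600.
Scan path per layer = 1070 / 0.12 = 8916.7 mm.
Per-layer scan time = 8916.7 / 4910, so 1.816 s.
Per-layer time: 1.816 + 12.8 → 14.616 s.
2600 layers × 14.616 s/layer = 38001.6 s, i.e. 10.56 hours.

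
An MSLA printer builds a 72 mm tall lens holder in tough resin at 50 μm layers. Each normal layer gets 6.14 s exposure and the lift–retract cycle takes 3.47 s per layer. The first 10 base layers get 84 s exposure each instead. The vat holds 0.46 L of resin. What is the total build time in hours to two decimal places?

Layers = ⌈72/0.05⌉ = 1440.
Base layers = 10 × (84 + 3.47) = 874.7 s.
Regular layers = 1430 × (6.14 + 3.47) = 13742.3 s.
Sum: 874.7 + 13742.3 = 14617 s → 4.06 hours.

4.06 hours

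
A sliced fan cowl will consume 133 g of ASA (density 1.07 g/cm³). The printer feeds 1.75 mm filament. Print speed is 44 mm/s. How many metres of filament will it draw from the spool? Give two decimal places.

51.68 m

Extruded volume: 133/1.07 = 124.2991 cm³ (124299.1 mm³).
A = π r² = π × 0.875² = 2.4053 mm².
L = V/A = 124299.1/2.4053 = 51677.17 mm → 51.68 m.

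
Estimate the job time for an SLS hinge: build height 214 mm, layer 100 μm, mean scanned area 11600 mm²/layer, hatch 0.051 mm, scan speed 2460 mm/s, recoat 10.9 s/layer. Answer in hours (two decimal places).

Number of layers: 214 / 0.1 → 2140 (rounded up).
Hatch length per layer = 11600 / 0.051, so 227451 mm.
Scan time per layer: 227451 / 2460 → 92.4598 s.
Per-layer time: 92.4598 + 10.9 → 103.3598 s.
Total: 2140 × 103.3598 s = 221189.972 s → 61.44 hours.

61.44 hours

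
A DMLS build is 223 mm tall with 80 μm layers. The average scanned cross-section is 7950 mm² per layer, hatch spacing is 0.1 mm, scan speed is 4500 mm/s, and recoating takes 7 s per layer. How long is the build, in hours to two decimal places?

19.10 hours

Number of layers: 223 / 0.08 → 2788 (rounded up).
Hatch length per layer = 7950 / 0.1 = 79500 mm.
Scan time per layer = 79500 / 4500 = 17.6667 s.
Layer cycle = 17.6667 + 7, so 24.6667 s.
Build time = 2788 × 24.6667 = 68770.7596 s = 19.10 hours.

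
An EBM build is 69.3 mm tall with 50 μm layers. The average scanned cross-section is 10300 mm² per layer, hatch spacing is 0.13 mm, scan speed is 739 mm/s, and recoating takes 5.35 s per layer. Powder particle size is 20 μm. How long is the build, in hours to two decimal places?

43.34 hours

Layer count = ceil(69.3 / 0.05) = 1386.
Scan path per layer: 10300 / 0.13 → 79230.8 mm.
Scan time per layer = 79230.8 / 739 = 107.2135 s.
Time per layer = 107.2135 + 5.35, so 112.5635 s.
Total: 1386 × 112.5635 s = 156013.011 s → 43.34 hours.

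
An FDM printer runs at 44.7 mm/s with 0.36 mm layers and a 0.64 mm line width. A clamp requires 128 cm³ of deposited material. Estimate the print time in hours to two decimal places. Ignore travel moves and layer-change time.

3.45 hours

Line area: 0.36 × 0.64 → 0.2304 mm².
Toolpath length = 128 cm³ / 0.2304 mm² = 128000 / 0.2304 = 555555.6 mm.
Extrusion time: 555555.6 / 44.7 → 12428.5 s.
12428.5 s = 3.45 hours.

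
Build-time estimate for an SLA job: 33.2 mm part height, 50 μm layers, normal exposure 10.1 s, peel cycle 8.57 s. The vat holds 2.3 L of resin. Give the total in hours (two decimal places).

Number of layers: 33.2 / 0.05 → 664 (rounded up).
Each layer takes = 10.1 + 8.57 = 18.67 s.
Build time: 664 × 18.67 s = 12396.88 s, i.e. 3.44 hours.

3.44 hours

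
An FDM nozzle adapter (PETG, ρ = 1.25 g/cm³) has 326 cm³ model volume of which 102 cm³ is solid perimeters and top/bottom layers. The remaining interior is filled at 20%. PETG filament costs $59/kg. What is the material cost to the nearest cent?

Infill region = 326 − 102 = 224 cm³.
Infill deposited: 0.20 × 224 → 44.8 cm³.
Deposited volume = 102 + 44.8 = 146.8 cm³.
Mass: 146.8 × 1.25 → 183.5 g.
Cost = 183.5 g / 1000 × $59/kg = $10.83.

$10.83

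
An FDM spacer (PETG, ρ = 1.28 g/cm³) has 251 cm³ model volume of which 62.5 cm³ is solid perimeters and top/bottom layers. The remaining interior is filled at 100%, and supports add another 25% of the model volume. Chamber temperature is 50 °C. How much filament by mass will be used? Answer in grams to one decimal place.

Infill region = 251 − 62.5, so 188.5 cm³.
Infill volume = 1.00 × 188.5, so 188.5 cm³.
Support = 0.25 × 251, so 62.75 cm³.
Deposited volume: 62.5 + 188.5 + 62.75 → 313.75 cm³.
Mass = 313.75 × 1.28, so 401.6 g.

401.6 g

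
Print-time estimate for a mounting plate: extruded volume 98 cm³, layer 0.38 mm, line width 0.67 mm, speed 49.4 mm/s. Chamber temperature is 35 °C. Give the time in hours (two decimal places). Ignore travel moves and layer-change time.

Line area = 0.38 × 0.67 = 0.2546 mm².
Path length: 98000 mm³ / 0.2546 mm² → 384917.5 mm.
Extrusion time = 384917.5 / 49.4 = 7791.9 s.
7791.9 s = 2.16 hours.

2.16 hours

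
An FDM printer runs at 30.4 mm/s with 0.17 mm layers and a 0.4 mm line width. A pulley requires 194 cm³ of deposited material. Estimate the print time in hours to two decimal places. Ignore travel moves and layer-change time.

26.07 hours

Line area = 0.17 × 0.4, so 0.068 mm².
Total extruded path = 194000/0.068 = 2852941.2 mm.
Print-move time: 2852941.2 / 30.4 → 93846.8 s.
That's 93846.8 s → 26.07 hours.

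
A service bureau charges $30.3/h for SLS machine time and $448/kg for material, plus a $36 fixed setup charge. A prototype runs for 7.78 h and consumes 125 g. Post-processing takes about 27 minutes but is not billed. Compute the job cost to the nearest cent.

Machine-time cost = 30.3 × 7.78 = $235.734.
Material charge = 448 × 125/1000, so $56.00.
Adding setup: 235.734 + 56.00 + 36 → 327.734 ≈ $327.73.

$327.73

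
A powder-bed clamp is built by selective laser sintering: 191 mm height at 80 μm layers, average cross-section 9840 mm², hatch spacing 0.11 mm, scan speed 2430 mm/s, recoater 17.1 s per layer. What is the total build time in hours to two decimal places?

Number of layers: 191 / 0.08 → 2388 (rounded up).
Per-layer scan distance = 9840 / 0.11 = 89454.5 mm.
Scan time per layer = 89454.5 / 2430 = 36.8126 s.
Layer cycle: 36.8126 + 17.1 → 53.9126 s.
Build time = 2388 × 53.9126 = 128743.2888 s = 35.76 hours.

35.76 hours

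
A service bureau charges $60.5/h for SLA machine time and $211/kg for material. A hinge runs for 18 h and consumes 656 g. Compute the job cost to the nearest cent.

$1227.42

Machine-time cost = 60.5 × 18, so $1089.00.
Material cost = 211 × 656/1000 = $138.416.
Total = 1089.00 + 138.416 = 1227.416 ≈ $1227.42.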